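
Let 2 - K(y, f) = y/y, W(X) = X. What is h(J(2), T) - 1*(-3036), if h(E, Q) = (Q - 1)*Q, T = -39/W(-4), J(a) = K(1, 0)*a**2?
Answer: 49941/16 ≈ 3121.3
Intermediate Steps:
K(y, f) = 1 (K(y, f) = 2 - y/y = 2 - 1*1 = 2 - 1 = 1)
J(a) = a**2 (J(a) = 1*a**2 = a**2)
T = 39/4 (T = -39/(-4) = -39*(-1/4) = 39/4 ≈ 9.7500)
h(E, Q) = Q*(-1 + Q) (h(E, Q) = (-1 + Q)*Q = Q*(-1 + Q))
h(J(2), T) - 1*(-3036) = 39*(-1 + 39/4)/4 - 1*(-3036) = (39/4)*(35/4) + 3036 = 1365/16 + 3036 = 49941/16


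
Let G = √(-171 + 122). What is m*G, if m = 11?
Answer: 77*I ≈ 77.0*I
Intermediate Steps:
G = 7*I (G = √(-49) = 7*I ≈ 7.0*I)
m*G = 11*(7*I) = 77*I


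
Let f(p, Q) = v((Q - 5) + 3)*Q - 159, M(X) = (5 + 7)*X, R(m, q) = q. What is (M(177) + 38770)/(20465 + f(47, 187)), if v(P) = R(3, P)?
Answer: 254/341 ≈ 0.74487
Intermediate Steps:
v(P) = P
M(X) = 12*X
f(p, Q) = -159 + Q*(-2 + Q) (f(p, Q) = ((Q - 5) + 3)*Q - 159 = ((-5 + Q) + 3)*Q - 159 = (-2 + Q)*Q - 159 = Q*(-2 + Q) - 159 = -159 + Q*(-2 + Q))
(M(177) + 38770)/(20465 + f(47, 187)) = (12*177 + 38770)/(20465 + (-159 + 187*(-2 + 187))) = (2124 + 38770)/(20465 + (-159 + 187*185)) = 40894/(20465 + (-159 + 34595)) = 40894/(20465 + 34436) = 40894/54901 = 40894*(1/54901) = 254/341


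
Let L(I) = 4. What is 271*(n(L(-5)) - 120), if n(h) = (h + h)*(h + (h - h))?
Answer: -23848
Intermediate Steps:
n(h) = 2*h**2 (n(h) = (2*h)*(h + 0) = (2*h)*h = 2*h**2)
271*(n(L(-5)) - 120) = 271*(2*4**2 - 120) = 271*(2*16 - 120) = 271*(32 - 120) = 271*(-88) = -23848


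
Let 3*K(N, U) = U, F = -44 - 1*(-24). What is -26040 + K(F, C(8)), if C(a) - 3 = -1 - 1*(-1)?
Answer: -26039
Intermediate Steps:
F = -20 (F = -44 + 24 = -20)
C(a) = 3 (C(a) = 3 + (-1 - 1*(-1)) = 3 + (-1 + 1) = 3 + 0 = 3)
K(N, U) = U/3
-26040 + K(F, C(8)) = -26040 + (1/3)*3 = -26040 + 1 = -26039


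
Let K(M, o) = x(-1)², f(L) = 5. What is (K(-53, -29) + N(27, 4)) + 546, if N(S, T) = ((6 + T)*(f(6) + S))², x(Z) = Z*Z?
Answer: 102947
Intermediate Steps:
x(Z) = Z²
K(M, o) = 1 (K(M, o) = ((-1)²)² = 1² = 1)
N(S, T) = (5 + S)²*(6 + T)² (N(S, T) = ((6 + T)*(5 + S))² = ((5 + S)*(6 + T))² = (5 + S)²*(6 + T)²)
(K(-53, -29) + N(27, 4)) + 546 = (1 + (5 + 27)²*(6 + 4)²) + 546 = (1 + 32²*10²) + 546 = (1 + 1024*100) + 546 = (1 + 102400) + 546 = 102401 + 546 = 102947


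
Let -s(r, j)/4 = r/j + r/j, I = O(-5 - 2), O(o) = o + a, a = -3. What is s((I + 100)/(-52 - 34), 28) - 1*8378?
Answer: -2521688/301 ≈ -8377.7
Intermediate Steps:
O(o) = -3 + o (O(o) = o - 3 = -3 + o)
I = -10 (I = -3 + (-5 - 2) = -3 - 7 = -10)
s(r, j) = -8*r/j (s(r, j) = -4*(r/j + r/j) = -8*r/j)
s((I + 100)/(-52 - 34), 28) - 1*8378 = -8*(-10 + 100)/(-52 - 34)/28 - 1*8378 = -8*90/(-86)*1/28 - 8378 = -8*90*(-1/86)*1/28 - 8378 = -8*(-45/43)*1/28 - 8378 = 90/301 - 8378 = -2521688/301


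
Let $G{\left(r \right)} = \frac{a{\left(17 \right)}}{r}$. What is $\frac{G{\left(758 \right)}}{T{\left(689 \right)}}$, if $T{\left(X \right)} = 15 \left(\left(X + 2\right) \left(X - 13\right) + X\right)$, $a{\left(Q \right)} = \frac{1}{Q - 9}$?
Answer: $\frac{1}{42551542800} \approx 2.3501 \cdot 10^{-11}$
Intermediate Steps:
$a{\left(Q \right)} = \frac{1}{-9 + Q}$
$G{\left(r \right)} = \frac{1}{8 r}$ ($G{\left(r \right)} = \frac{1}{\left(-9 + 17\right) r} = \frac{1}{8 r}$)
$T{\left(X \right)} = 15 X + 15 \left(-13 + X\right) \left(2 + X\right)$ ($T{\left(X \right)} = 15 \left(\left(2 + X\right) \left(-13 + X\right) + X\right) = 15 \left(\left(-13 + X\right) \left(2 + X\right) + X\right) = 15 \left(X + \left(-13 + X\right) \left(2 + X\right)\right) = 15 X + 15 \left(-13 + X\right) \left(2 + X\right)$)
$\frac{G{\left(758 \right)}}{T{\left(689 \right)}} = \frac{\frac{1}{8} \cdot \frac{1}{758}}{-390 - 103350 + 15 \cdot 689^{2}} = \frac{\frac{1}{8} \cdot \frac{1}{758}}{-390 - 103350 + 15 \cdot 474721} = \frac{1}{6064 \left(-390 - 103350 + 7120815\right)} = \frac{1}{6064 \cdot 7017075} = \frac{1}{6064} \cdot \frac{1}{7017075} = \frac{1}{42551542800}$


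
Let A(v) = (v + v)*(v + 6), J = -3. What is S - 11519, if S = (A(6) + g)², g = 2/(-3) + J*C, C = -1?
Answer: 89050/9 ≈ 9894.4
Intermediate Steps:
A(v) = 2*v*(6 + v) (A(v) = (2*v)*(6 + v) = 2*v*(6 + v))
g = 7/3 (g = 2/(-3) - 3*(-1) = 2*(-⅓) + 3 = -⅔ + 3 = 7/3 ≈ 2.3333)
S = 192721/9 (S = (2*6*(6 + 6) + 7/3)² = (2*6*12 + 7/3)² = (144 + 7/3)² = (439/3)² = 192721/9 ≈ 21413.)
S - 11519 = 192721/9 - 11519 = 89050/9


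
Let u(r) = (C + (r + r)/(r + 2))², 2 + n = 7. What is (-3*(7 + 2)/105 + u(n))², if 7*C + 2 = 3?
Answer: 293764/60025 ≈ 4.8940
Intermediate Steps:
n = 5 (n = -2 + 7 = 5)
C = ⅐ (C = -2/7 + (⅐)*3 = -2/7 + 3/7 = ⅐ ≈ 0.14286)
u(r) = (⅐ + 2*r/(2 + r))² (u(r) = (⅐ + (r + r)/(r + 2))² = (⅐ + (2*r)/(2 + r))² = (⅐ + 2*r/(2 + r))²)
(-3*(7 + 2)/105 + u(n))² = (-3*(7 + 2)/105 + (2 + 15*5)²/(49*(2 + 5)²))² = (-3*9*(1/105) + (1/49)*(2 + 75)²/7²)² = (-27*1/105 + (1/49)*(1/49)*77²)² = (-9/35 + (1/49)*(1/49)*5929)² = (-9/35 + 121/49)² = (542/245)² = 293764/60025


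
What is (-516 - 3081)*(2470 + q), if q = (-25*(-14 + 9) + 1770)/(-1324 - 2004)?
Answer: -29561099205/3328 ≈ -8.8825e+6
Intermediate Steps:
q = -1895/3328 (q = (-25*(-5) + 1770)/(-3328) = (125 + 1770)*(-1/3328) = 1895*(-1/3328) = -1895/3328 ≈ -0.56941)
(-516 - 3081)*(2470 + q) = (-516 - 3081)*(2470 - 1895/3328) = -3597*8218265/3328 = -29561099205/3328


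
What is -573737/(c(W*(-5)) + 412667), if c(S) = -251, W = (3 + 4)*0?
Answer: -573737/412416 ≈ -1.3912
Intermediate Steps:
W = 0 (W = 7*0 = 0)
-573737/(c(W*(-5)) + 412667) = -573737/(-251 + 412667) = -573737/412416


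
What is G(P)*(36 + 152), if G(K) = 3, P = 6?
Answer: 564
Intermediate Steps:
G(P)*(36 + 152) = 3*(36 + 152) = 3*188 = 564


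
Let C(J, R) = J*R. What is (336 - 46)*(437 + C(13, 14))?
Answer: 179510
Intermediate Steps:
(336 - 46)*(437 + C(13, 14)) = (336 - 46)*(437 + 13*14) = 290*(437 + 182) = 290*619 = 179510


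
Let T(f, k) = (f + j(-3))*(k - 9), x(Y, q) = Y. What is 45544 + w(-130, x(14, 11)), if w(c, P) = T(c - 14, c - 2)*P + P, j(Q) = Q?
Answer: 335736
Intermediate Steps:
T(f, k) = (-9 + k)*(-3 + f) (T(f, k) = (f - 3)*(k - 9) = (-3 + f)*(-9 + k) = (-9 + k)*(-3 + f))
w(c, P) = P + P*(159 - 12*c + (-14 + c)*(-2 + c)) (w(c, P) = (27 - 9*(c - 14) - 3*(c - 2) + (c - 14)*(c - 2))*P + P = (27 - 9*(-14 + c) - 3*(-2 + c) + (-14 + c)*(-2 + c))*P + P = (27 + (126 - 9*c) + (6 - 3*c) + (-14 + c)*(-2 + c))*P + P = (159 - 12*c + (-14 + c)*(-2 + c))*P + P = P*(159 - 12*c + (-14 + c)*(-2 + c)) + P = P + P*(159 - 12*c + (-14 + c)*(-2 + c)))
45544 + w(-130, x(14, 11)) = 45544 + 14*(188 + (-130)**2 - 28*(-130)) = 45544 + 14*(188 + 16900 + 3640) = 45544 + 14*20728 = 45544 + 290192 = 335736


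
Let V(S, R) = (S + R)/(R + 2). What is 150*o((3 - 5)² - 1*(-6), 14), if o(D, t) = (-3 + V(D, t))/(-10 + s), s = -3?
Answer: 225/13 ≈ 17.308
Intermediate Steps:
V(S, R) = (R + S)/(2 + R)
o(D, t) = 3/13 - (D + t)/(13*(2 + t)) (o(D, t) = (-3 + (t + D)/(2 + t))/(-10 - 3) = (-3 + (D + t)/(2 + t))/(-13) = (-3 + (D + t)/(2 + t))*(-1/13) = 3/13 - (D + t)/(13*(2 + t)))
150*o((3 - 5)² - 1*(-6), 14) = 150*((6 - ((3 - 5)² - 1*(-6)) + 2*14)/(13*(2 + 14))) = 150*((1/13)*(6 - ((-2)² + 6) + 28)/16) = 150*((1/13)*(1/16)*(6 - (4 + 6) + 28)) = 150*((1/13)*(1/16)*(6 - 1*10 + 28)) = 150*((1/13)*(1/16)*(6 - 10 + 28)) = 150*((1/13)*(1/16)*24) = 150*(3/26) = 225/13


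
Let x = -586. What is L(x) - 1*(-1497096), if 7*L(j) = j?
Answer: 10479086/7 ≈ 1.4970e+6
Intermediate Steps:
L(j) = j/7
L(x) - 1*(-1497096) = (1/7)*(-586) - 1*(-1497096) = -586/7 + 1497096 = 10479086/7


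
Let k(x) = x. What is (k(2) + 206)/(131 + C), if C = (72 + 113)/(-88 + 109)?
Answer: 546/367 ≈ 1.4877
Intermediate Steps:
C = 185/21 ≈ 8.8095
(k(2) + 206)/(131 + C) = (2 + 206)/(131 + 185/21) = 208/(2936/21) = 208*(21/2936) = 546/367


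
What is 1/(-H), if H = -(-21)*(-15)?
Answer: 1/315 ≈ 0.0031746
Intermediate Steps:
H = -315 (H = -1*315 = -315)
1/(-H) = 1/(-1*(-315)) = 1/315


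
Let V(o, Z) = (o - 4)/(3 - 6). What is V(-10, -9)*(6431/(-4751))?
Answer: -90034/14253 ≈ -6.3168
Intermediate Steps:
V(o, Z) = 4/3 - o/3 (V(o, Z) = (-4 + o)/(-3) = (-4 + o)*(-1/3) = 4/3 - o/3)
V(-10, -9)*(6431/(-4751)) = (4/3 - 1/3*(-10))*(6431/(-4751)) = (4/3 + 10/3)*(6431*(-1/4751)) = (14/3)*(-6431/4751) = -90034/14253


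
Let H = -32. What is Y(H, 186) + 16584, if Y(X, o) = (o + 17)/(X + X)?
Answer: 1061173/64 ≈ 16581.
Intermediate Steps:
Y(X, o) = (17 + o)/(2*X) (Y(X, o) = (17 + o)/((2*X)) = (17 + o)*(1/(2*X)) = (17 + o)/(2*X))
Y(H, 186) + 16584 = (1/2)*(17 + 186)/(-32) + 16584 = (1/2)*(-1/32)*203 + 16584 = -203/64 + 16584 = 1061173/64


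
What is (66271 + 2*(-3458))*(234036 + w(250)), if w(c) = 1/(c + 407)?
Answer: 1014058101535/73 ≈ 1.3891e+10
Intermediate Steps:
w(c) = 1/(407 + c)
(66271 + 2*(-3458))*(234036 + w(250)) = (66271 + 2*(-3458))*(234036 + 1/(407 + 250)) = (66271 - 6916)*(234036 + 1/657) = 59355*(234036 + 1/657) = 59355*(153761653/657) = 1014058101535/73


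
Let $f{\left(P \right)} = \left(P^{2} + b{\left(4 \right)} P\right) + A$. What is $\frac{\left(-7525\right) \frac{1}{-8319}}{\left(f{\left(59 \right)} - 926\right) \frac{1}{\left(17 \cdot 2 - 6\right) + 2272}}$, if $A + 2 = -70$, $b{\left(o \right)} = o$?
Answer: $\frac{17307500}{22619361} \approx 0.76516$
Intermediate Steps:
$A = -72$ ($A = -2 - 70 = -72$)
$f{\left(P \right)} = -72 + P^{2} + 4 P$ ($f{\left(P \right)} = \left(P^{2} + 4 P\right) - 72 = -72 + P^{2} + 4 P$)
$\frac{\left(-7525\right) \frac{1}{-8319}}{\left(f{\left(59 \right)} - 926\right) \frac{1}{\left(17 \cdot 2 - 6\right) + 2272}} = \frac{\left(-7525\right) \frac{1}{-8319}}{\left(\left(-72 + 59^{2} + 4 \cdot 59\right) - 926\right) \frac{1}{\left(17 \cdot 2 - 6\right) + 2272}} = \frac{\left(-7525\right) \left(- \frac{1}{8319}\right)}{\left(\left(-72 + 3481 + 236\right) - 926\right) \frac{1}{\left(34 - 6\right) + 2272}} = \frac{7525}{8319 \frac{3645 - 926}{28 + 2272}} = \frac{7525}{8319 \cdot \frac{2719}{2300}} = \frac{7525}{8319} \cdot \frac{2300}{2719} = \frac{17307500}{22619361}$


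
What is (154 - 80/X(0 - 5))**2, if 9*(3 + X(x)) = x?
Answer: 124609/4 ≈ 31152.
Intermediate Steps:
X(x) = -3 + x/9
(154 - 80/X(0 - 5))**2 = (154 - 80/(-3 + (0 - 5)/9))**2 = (154 - 80/(-3 + (1/9)*(-5)))**2 = (154 - 80/(-3 - 5/9))**2 = (154 - 80/(-32/9))**2 = (154 - 80*(-9/32))**2 = (154 + 45/2)**2 = (353/2)**2 = 124609/4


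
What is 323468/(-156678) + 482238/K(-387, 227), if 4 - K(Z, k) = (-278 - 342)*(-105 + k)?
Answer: 12771917993/2962937658 ≈ 4.3106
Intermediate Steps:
K(Z, k) = -65096 + 620*k (K(Z, k) = 4 - (-278 - 342)*(-105 + k) = 4 - (-620)*(-105 + k) = 4 - (65100 - 620*k) = 4 + (-65100 + 620*k) = -65096 + 620*k)
323468/(-156678) + 482238/K(-387, 227) = 323468/(-156678) + 482238/(-65096 + 620*227) = 323468*(-1/156678) + 482238/(-65096 + 140740) = -161734/78339 + 482238/75644 = -161734/78339 + 482238*(1/75644) = -161734/78339 + 241119/37822 = 12771917993/2962937658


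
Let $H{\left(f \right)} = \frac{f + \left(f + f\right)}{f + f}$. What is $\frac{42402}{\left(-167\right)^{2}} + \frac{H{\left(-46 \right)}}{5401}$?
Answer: $\frac{458110071}{301256978} \approx 1.5207$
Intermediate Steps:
$H{\left(f \right)} = \frac{3}{2}$ ($H{\left(f \right)} = \frac{f + 2 f}{2 f} = 3 f \frac{1}{2 f} = \frac{3}{2}$)
$\frac{42402}{\left(-167\right)^{2}} + \frac{H{\left(-46 \right)}}{5401} = \frac{42402}{\left(-167\right)^{2}} + \frac{3}{2 \cdot 5401} = \frac{42402}{27889} + \frac{3}{2} \cdot \frac{1}{5401} = 42402 \cdot \frac{1}{27889} + \frac{3}{10802} = \frac{42402}{27889} + \frac{3}{10802} = \frac{458110071}{301256978}$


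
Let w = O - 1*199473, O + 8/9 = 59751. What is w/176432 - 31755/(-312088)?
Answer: -10688410909/15486274692 ≈ -0.69019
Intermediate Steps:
O = 537751/9 (O = -8/9 + 59751 = 537751/9 ≈ 59750.)
w = -1257506/9 (w = 537751/9 - 1*199473 = 537751/9 - 199473 = -1257506/9 ≈ -1.3972e+5)
w/176432 - 31755/(-312088) = -1257506/9/176432 - 31755/(-312088) = -1257506/9*1/176432 - 31755*(-1/312088) = -628753/793944 + 31755/312088 = -10688410909/15486274692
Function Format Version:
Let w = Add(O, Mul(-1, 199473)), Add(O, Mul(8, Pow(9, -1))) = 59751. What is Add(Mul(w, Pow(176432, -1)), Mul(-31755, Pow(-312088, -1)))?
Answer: Rational(-10688410909, 15486274692) ≈ -0.69019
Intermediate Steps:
O = Rational(537751, 9) (O = Add(Rational(-8, 9), 59751) = Rational(537751, 9) ≈ 59750.)
w = Rational(-1257506, 9) (w = Add(Rational(537751, 9), Mul(-1, 199473)) = Add(Rational(537751, 9), -199473) = Rational(-1257506, 9) ≈ -1.3972e+5)
Add(Mul(w, Pow(176432, -1)), Mul(-31755, Pow(-312088, -1))) = Add(Mul(Rational(-1257506, 9), Pow(176432, -1)), Mul(-31755, Pow(-312088, -1))) = Add(Mul(Rational(-1257506, 9), Rational(1, 176432)), Mul(-31755, Rational(-1, 312088))) = Add(Rational(-628753, 793944), Rational(31755, 312088)) = Rational(-10688410909, 15486274692)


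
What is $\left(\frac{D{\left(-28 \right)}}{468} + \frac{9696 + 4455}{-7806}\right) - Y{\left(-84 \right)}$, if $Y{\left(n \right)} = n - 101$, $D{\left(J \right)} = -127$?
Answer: $\frac{111371575}{608868} \approx 182.92$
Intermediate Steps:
$Y{\left(n \right)} = -101 + n$ ($Y{\left(n \right)} = n - 101 = -101 + n$)
$\left(\frac{D{\left(-28 \right)}}{468} + \frac{9696 + 4455}{-7806}\right) - Y{\left(-84 \right)} = \left(- \frac{127}{468} + \frac{9696 + 4455}{-7806}\right) - \left(-101 - 84\right) = \left(\left(-127\right) \frac{1}{468} + 14151 \left(- \frac{1}{7806}\right)\right) - -185 = \left(- \frac{127}{468} - \frac{4717}{2602}\right) + 185 = - \frac{1269005}{608868} + 185 = \frac{111371575}{608868}$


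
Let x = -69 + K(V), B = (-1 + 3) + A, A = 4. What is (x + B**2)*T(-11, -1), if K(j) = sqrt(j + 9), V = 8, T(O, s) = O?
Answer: 363 - 11*sqrt(17) ≈ 317.65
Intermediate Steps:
B = 6 (B = (-1 + 3) + 4 = 2 + 4 = 6)
K(j) = sqrt(9 + j)
x = -69 + sqrt(17) (x = -69 + sqrt(9 + 8) = -69 + sqrt(17) ≈ -64.877)
(x + B**2)*T(-11, -1) = ((-69 + sqrt(17)) + 6**2)*(-11) = ((-69 + sqrt(17)) + 36)*(-11) = (-33 + sqrt(17))*(-11) = 363 - 11*sqrt(17)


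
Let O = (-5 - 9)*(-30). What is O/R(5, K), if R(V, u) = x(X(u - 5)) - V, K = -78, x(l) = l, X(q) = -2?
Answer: -60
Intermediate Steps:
R(V, u) = -2 - V
O = 420 (O = -14*(-30) = 420)
O/R(5, K) = 420/(-2 - 1*5) = 420/(-2 - 5) = 420/(-7) = 420*(-⅐) = -60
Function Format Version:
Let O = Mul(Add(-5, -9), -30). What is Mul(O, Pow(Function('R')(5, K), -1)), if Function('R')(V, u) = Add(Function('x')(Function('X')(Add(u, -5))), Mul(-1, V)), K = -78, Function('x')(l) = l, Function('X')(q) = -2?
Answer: -60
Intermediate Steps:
Function('R')(V, u) = Add(-2, Mul(-1, V))
O = 420 (O = Mul(-14, -30) = 420)
Mul(O, Pow(Function('R')(5, K), -1)) = Mul(420, Pow(Add(-2, Mul(-1, 5)), -1)) = Mul(420, Pow(Add(-2, -5), -1)) = Mul(420, Pow(-7, -1)) = Mul(420, Rational(-1, 7)) = -60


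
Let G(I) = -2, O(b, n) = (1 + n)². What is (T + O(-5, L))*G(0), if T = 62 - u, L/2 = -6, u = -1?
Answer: -368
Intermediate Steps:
L = -12 (L = 2*(-6) = -12)
T = 63 (T = 62 - 1*(-1) = 62 + 1 = 63)
(T + O(-5, L))*G(0) = (63 + (1 - 12)²)*(-2) = (63 + (-11)²)*(-2) = (63 + 121)*(-2) = 184*(-2) = -368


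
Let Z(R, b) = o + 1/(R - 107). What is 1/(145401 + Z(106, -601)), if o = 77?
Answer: 1/145477 ≈ 6.8739e-6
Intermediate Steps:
Z(R, b) = 77 + 1/(-107 + R) (Z(R, b) = 77 + 1/(R - 107) = 77 + 1/(-107 + R))
1/(145401 + Z(106, -601)) = 1/(145401 + (-8238 + 77*106)/(-107 + 106)) = 1/(145401 + (-8238 + 8162)/(-1)) = 1/(145401 - 1*(-76)) = 1/(145401 + 76) = 1/145477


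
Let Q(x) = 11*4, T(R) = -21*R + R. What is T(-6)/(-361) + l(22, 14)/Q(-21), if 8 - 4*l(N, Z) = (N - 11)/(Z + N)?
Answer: -660323/2287296 ≈ -0.28869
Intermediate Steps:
T(R) = -20*R
l(N, Z) = 2 - (-11 + N)/(4*(N + Z)) (l(N, Z) = 2 - (N - 11)/(4*(Z + N)) = 2 - (-11 + N)/(4*(N + Z)))
Q(x) = 44
T(-6)/(-361) + l(22, 14)/Q(-21) = -20*(-6)/(-361) + ((11 + 7*22 + 8*14)/(4*(22 + 14)))/44 = 120*(-1/361) + ((¼)*(11 + 154 + 112)/36)*(1/44) = -120/361 + ((¼)*(1/36)*277)*(1/44) = -120/361 + (277/144)*(1/44) = -120/361 + 277/6336 = -660323/2287296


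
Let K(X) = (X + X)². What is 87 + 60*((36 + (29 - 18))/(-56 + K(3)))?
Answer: -54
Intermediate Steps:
K(X) = 4*X² (K(X) = (2*X)² = 4*X²)
87 + 60*((36 + (29 - 18))/(-56 + K(3))) = 87 + 60*((36 + (29 - 18))/(-56 + 4*3²)) = 87 + 60*((36 + 11)/(-56 + 4*9)) = 87 + 60*(47/(-56 + 36)) = 87 + 60*(47/(-20)) = 87 + 60*(47*(-1/20)) = 87 + 60*(-47/20) = 87 - 141 = -54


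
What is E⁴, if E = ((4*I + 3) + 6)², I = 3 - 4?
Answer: 390625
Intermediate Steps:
I = -1
E = 25 (E = ((4*(-1) + 3) + 6)² = ((-4 + 3) + 6)² = (-1 + 6)² = 5² = 25)
E⁴ = 25⁴ = 390625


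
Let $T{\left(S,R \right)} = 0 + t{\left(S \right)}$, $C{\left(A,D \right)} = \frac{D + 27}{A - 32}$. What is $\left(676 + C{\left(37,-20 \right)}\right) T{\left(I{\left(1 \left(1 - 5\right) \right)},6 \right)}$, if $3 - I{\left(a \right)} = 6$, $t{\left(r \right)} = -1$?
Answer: $- \frac{3387}{5} \approx -677.4$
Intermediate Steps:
$C{\left(A,D \right)} = \frac{27 + D}{-32 + A}$
$I{\left(a \right)} = -3$ ($I{\left(a \right)} = 3 - 6 = -3$)
$T{\left(S,R \right)} = -1$ ($T{\left(S,R \right)} = 0 - 1 = -1$)
$\left(676 + C{\left(37,-20 \right)}\right) T{\left(I{\left(1 \left(1 - 5\right) \right)},6 \right)} = \left(676 + \frac{27 - 20}{-32 + 37}\right) \left(-1\right) = \left(676 + \frac{1}{5} \cdot 7\right) \left(-1\right) = \left(676 + \frac{7}{5}\right) \left(-1\right) = \frac{3387}{5} \left(-1\right) = - \frac{3387}{5}$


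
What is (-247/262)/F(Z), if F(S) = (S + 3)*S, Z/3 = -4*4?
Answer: -247/565920 ≈ -0.00043646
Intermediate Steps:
Z = -48 (Z = 3*(-4*4) = 3*(-16) = -48)
F(S) = S*(3 + S) (F(S) = (3 + S)*S = S*(3 + S))
(-247/262)/F(Z) = (-247/262)/((-48*(3 - 48))) = (-247*1/262)/((-48*(-45))) = -247/262/2160 = -247/262*1/2160 = -247/565920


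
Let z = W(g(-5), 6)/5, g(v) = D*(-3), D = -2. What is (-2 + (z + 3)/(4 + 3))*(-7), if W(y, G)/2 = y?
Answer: 43/5 ≈ 8.6000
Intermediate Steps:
g(v) = 6 (g(v) = -2*(-3) = 6)
W(y, G) = 2*y
z = 12/5 (z = (2*6)/5 = 12*(⅕) = 12/5 ≈ 2.4000)
(-2 + (z + 3)/(4 + 3))*(-7) = (-2 + (12/5 + 3)/(4 + 3))*(-7) = (-2 + (27/5)/7)*(-7) = (-2 + (27/5)*(⅐))*(-7) = (-2 + 27/35)*(-7) = -43/35*(-7) = 43/5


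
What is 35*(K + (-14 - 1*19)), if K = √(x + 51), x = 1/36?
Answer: -1155 + 35*√1837/6 ≈ -904.98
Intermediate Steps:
x = 1/36 ≈ 0.027778
K = √1837/6 (K = √(1/36 + 51) = √(1837/36) = √1837/6 ≈ 7.1434)
35*(K + (-14 - 1*19)) = 35*(√1837/6 + (-14 - 1*19)) = 35*(√1837/6 + (-14 - 19)) = 35*(√1837/6 - 33) = 35*(-33 + √1837/6) = -1155 + 35*√1837/6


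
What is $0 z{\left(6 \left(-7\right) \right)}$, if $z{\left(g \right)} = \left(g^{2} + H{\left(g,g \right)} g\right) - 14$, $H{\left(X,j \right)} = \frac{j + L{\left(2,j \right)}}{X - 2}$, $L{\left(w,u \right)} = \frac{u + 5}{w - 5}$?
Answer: $0$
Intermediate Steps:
$L{\left(w,u \right)} = \frac{5 + u}{-5 + w}$
$H{\left(X,j \right)} = \frac{- \frac{5}{3} + \frac{2 j}{3}}{-2 + X}$ ($H{\left(X,j \right)} = \frac{j + \frac{5 + j}{-5 + 2}}{X - 2} = \frac{j + \frac{5 + j}{-3}}{-2 + X} = \frac{j - \frac{5 + j}{3}}{-2 + X} = \frac{j - \left(\frac{5}{3} + \frac{j}{3}\right)}{-2 + X} = \frac{- \frac{5}{3} + \frac{2 j}{3}}{-2 + X}$)
$z{\left(g \right)} = -14 + g^{2} + \frac{g \left(-5 + 2 g\right)}{3 \left(-2 + g\right)}$ ($z{\left(g \right)} = \left(g^{2} + \frac{-5 + 2 g}{3 \left(-2 + g\right)} g\right) - 14 = \left(g^{2} + \frac{g \left(-5 + 2 g\right)}{3 \left(-2 + g\right)}\right) - 14 = -14 + g^{2} + \frac{g \left(-5 + 2 g\right)}{3 \left(-2 + g\right)}$)
$0 z{\left(6 \left(-7\right) \right)} = 0 \frac{84 - 47 \cdot 6 \left(-7\right) - 4 \left(6 \left(-7\right)\right)^{2} + 3 \left(6 \left(-7\right)\right)^{3}}{3 \left(-2 + 6 \left(-7\right)\right)} = 0 \frac{84 - -1974 - 4 \left(-42\right)^{2} + 3 \left(-42\right)^{3}}{3 \left(-2 - 42\right)} = 0 \frac{84 + 1974 - 7056 + 3 \left(-74088\right)}{3 \left(-44\right)} = 0 \cdot \frac{1}{3} \left(- \frac{1}{44}\right) \left(84 + 1974 - 7056 - 222264\right) = 0 \cdot \frac{1}{3} \left(- \frac{1}{44}\right) \left(-227262\right) = 0 \cdot \frac{37877}{22} = 0$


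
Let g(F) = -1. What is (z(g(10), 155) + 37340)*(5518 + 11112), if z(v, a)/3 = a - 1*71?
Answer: 625154960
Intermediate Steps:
z(v, a) = -213 + 3*a (z(v, a) = 3*(a - 1*71) = 3*(a - 71) = 3*(-71 + a) = -213 + 3*a)
(z(g(10), 155) + 37340)*(5518 + 11112) = ((-213 + 3*155) + 37340)*(5518 + 11112) = ((-213 + 465) + 37340)*16630 = (252 + 37340)*16630 = 37592*16630 = 625154960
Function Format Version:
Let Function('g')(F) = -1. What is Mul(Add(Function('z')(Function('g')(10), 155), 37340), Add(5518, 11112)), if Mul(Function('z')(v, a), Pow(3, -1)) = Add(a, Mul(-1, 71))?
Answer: 625154960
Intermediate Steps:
Function('z')(v, a) = Add(-213, Mul(3, a)) (Function('z')(v, a) = Mul(3, Add(a, Mul(-1, 71))) = Mul(3, Add(a, -71)) = Mul(3, Add(-71, a)) = Add(-213, Mul(3, a)))
Mul(Add(Function('z')(Function('g')(10), 155), 37340), Add(5518, 11112)) = Mul(Add(Add(-213, Mul(3, 155)), 37340), Add(5518, 11112)) = Mul(Add(Add(-213, 465), 37340), 16630) = Mul(Add(252, 37340), 16630) = Mul(37592, 16630) = 625154960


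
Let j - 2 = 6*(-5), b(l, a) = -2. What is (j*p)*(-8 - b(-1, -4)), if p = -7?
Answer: -1176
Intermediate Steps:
j = -28 (j = 2 + 6*(-5) = 2 - 30 = -28)
(j*p)*(-8 - b(-1, -4)) = (-28*(-7))*(-8 - 1*(-2)) = 196*(-8 + 2) = 196*(-6) = -1176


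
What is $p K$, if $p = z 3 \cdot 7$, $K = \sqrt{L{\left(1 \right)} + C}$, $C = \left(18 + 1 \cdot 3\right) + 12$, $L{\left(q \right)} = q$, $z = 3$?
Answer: $63 \sqrt{34} \approx 367.35$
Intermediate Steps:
$C = 33$ ($C = \left(18 + 3\right) + 12 = 21 + 12 = 33$)
$K = \sqrt{34}$ ($K = \sqrt{1 + 33} = \sqrt{34} \approx 5.8309$)
$p = 63$ ($p = 3 \cdot 3 \cdot 7 = 9 \cdot 7 = 63$)
$p K = 63 \sqrt{34}$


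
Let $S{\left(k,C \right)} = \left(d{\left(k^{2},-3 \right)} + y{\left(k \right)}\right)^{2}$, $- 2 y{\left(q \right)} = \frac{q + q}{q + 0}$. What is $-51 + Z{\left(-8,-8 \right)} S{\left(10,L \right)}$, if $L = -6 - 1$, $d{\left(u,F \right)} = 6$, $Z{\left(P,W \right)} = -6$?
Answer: $-201$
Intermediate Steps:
$y{\left(q \right)} = -1$ ($y{\left(q \right)} = - \frac{\left(q + q\right) \frac{1}{q + 0}}{2} = - \frac{2 q \frac{1}{q}}{2} = \left(- \frac{1}{2}\right) 2 = -1$)
$L = -7$
$S{\left(k,C \right)} = 25$ ($S{\left(k,C \right)} = \left(6 - 1\right)^{2} = 5^{2} = 25$)
$-51 + Z{\left(-8,-8 \right)} S{\left(10,L \right)} = -51 - 150 = -201$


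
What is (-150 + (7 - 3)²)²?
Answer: 17956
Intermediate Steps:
(-150 + (7 - 3)²)² = (-150 + 4²)² = (-150 + 16)² = (-134)² = 17956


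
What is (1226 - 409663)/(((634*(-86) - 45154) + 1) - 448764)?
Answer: 408437/548441 ≈ 0.74472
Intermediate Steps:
(1226 - 409663)/(((634*(-86) - 45154) + 1) - 448764) = -408437/(((-54524 - 45154) + 1) - 448764) = -408437/((-99678 + 1) - 448764) = -408437/(-99677 - 448764) = -408437/(-548441) = -408437*(-1/548441) = 408437/548441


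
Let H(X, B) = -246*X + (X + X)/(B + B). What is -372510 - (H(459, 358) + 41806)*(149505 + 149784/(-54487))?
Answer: 207357176074383495/19506346 ≈ 1.0630e+10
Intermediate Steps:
H(X, B) = -246*X + X/B (H(X, B) = -246*X + (2*X)/((2*B)) = -246*X + (2*X)*(1/(2*B)) = -246*X + X/B)
-372510 - (H(459, 358) + 41806)*(149505 + 149784/(-54487)) = -372510 - ((-246*459 + 459/358) + 41806)*(149505 + 149784/(-54487)) = -372510 - ((-112914 + 459*(1/358)) + 41806)*(149505 + 149784*(-1/54487)) = -372510 - ((-112914 + 459/358) + 41806)*(149505 - 149784/54487) = -372510 - (-40422753/358 + 41806)*8145929151/54487 = -372510 - (-25456205)*8145929151/(358*54487) = -372510 - 1*(-207364442383331955/19506346) = -372510 + 207364442383331955/19506346 = 207357176074383495/19506346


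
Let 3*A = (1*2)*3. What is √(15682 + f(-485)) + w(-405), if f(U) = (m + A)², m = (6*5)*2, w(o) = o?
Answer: -405 + √19526 ≈ -265.26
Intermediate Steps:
m = 60 (m = 30*2 = 60)
A = 2 (A = ((1*2)*3)/3 = (2*3)/3 = (⅓)*6 = 2)
f(U) = 3844 (f(U) = (60 + 2)² = 62² = 3844)
√(15682 + f(-485)) + w(-405) = √(15682 + 3844) - 405 = √19526 - 405 = -405 + √19526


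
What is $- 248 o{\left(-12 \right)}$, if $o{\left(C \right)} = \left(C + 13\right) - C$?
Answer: $-3224$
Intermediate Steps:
$o{\left(C \right)} = 13$ ($o{\left(C \right)} = \left(13 + C\right) - C = 13$)
$- 248 o{\left(-12 \right)} = \left(-248\right) 13 = -3224$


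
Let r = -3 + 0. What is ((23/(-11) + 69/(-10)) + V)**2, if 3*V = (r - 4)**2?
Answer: 5870929/108900 ≈ 53.911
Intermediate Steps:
r = -3
V = 49/3 (V = (-3 - 4)**2/3 = (1/3)*(-7)**2 = (1/3)*49 = 49/3 ≈ 16.333)
((23/(-11) + 69/(-10)) + V)**2 = ((23/(-11) + 69/(-10)) + 49/3)**2 = ((23*(-1/11) + 69*(-1/10)) + 49/3)**2 = ((-23/11 - 69/10) + 49/3)**2 = (-989/110 + 49/3)**2 = (2423/330)**2 = 5870929/108900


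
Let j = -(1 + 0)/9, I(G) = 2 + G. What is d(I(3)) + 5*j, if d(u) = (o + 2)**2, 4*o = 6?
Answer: 421/36 ≈ 11.694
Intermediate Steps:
o = 3/2 (o = (1/4)*6 = 3/2 ≈ 1.5000)
d(u) = 49/4 (d(u) = (3/2 + 2)**2 = (7/2)**2 = 49/4)
j = -1/9 (j = -1*1*(1/9) = -1*1/9 = -1/9 ≈ -0.11111)
d(I(3)) + 5*j = 49/4 + 5*(-1/9) = 49/4 - 5/9 = 421/36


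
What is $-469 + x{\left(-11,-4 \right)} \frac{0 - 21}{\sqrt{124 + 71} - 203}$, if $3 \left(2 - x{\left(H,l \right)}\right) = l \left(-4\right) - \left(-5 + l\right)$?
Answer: $- \frac{19262565}{41014} - \frac{133 \sqrt{195}}{41014} \approx -469.7$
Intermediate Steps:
$x{\left(H,l \right)} = \frac{1}{3} + \frac{5 l}{3}$ ($x{\left(H,l \right)} = 2 - \frac{l \left(-4\right) - \left(-5 + l\right)}{3} = 2 - \frac{- 4 l - \left(-5 + l\right)}{3} = 2 - \frac{5 - 5 l}{3} = 2 + \left(- \frac{5}{3} + \frac{5 l}{3}\right) = \frac{1}{3} + \frac{5 l}{3}$)
$-469 + x{\left(-11,-4 \right)} \frac{0 - 21}{\sqrt{124 + 71} - 203} = -469 + \left(\frac{1}{3} + \frac{5}{3} \left(-4\right)\right) \frac{0 - 21}{\sqrt{124 + 71} - 203} = -469 + \left(\frac{1}{3} - \frac{20}{3}\right) \left(- \frac{21}{\sqrt{195} - 203}\right) = -469 - \frac{19 \left(- \frac{21}{-203 + \sqrt{195}}\right)}{3} = -469 + \frac{133}{-203 + \sqrt{195}}$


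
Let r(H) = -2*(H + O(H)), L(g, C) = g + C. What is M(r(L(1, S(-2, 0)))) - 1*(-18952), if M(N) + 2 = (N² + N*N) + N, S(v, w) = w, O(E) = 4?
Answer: 19140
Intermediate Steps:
L(g, C) = C + g
r(H) = -8 - 2*H (r(H) = -2*(H + 4) = -2*(4 + H) = -8 - 2*H)
M(N) = -2 + N + 2*N² (M(N) = -2 + ((N² + N*N) + N) = -2 + ((N² + N²) + N) = -2 + (2*N² + N) = -2 + (N + 2*N²) = -2 + N + 2*N²)
M(r(L(1, S(-2, 0)))) - 1*(-18952) = (-2 + (-8 - 2*(0 + 1)) + 2*(-8 - 2*(0 + 1))²) - 1*(-18952) = (-2 + (-8 - 2*1) + 2*(-8 - 2*1)²) + 18952 = (-2 + (-8 - 2) + 2*(-8 - 2)²) + 18952 = (-2 - 10 + 2*(-10)²) + 18952 = (-2 - 10 + 2*100) + 18952 = (-2 - 10 + 200) + 18952 = 188 + 18952 = 19140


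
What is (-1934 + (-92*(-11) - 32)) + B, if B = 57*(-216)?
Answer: -13266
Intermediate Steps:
B = -12312
(-1934 + (-92*(-11) - 32)) + B = (-1934 + (-92*(-11) - 32)) - 12312 = (-1934 + (1012 - 32)) - 12312 = (-1934 + 980) - 12312 = -954 - 12312 = -13266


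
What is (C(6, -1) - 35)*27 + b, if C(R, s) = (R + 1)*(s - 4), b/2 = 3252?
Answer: 4614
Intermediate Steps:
b = 6504 (b = 2*3252 = 6504)
C(R, s) = (1 + R)*(-4 + s)
(C(6, -1) - 35)*27 + b = ((-4 - 1 - 4*6 + 6*(-1)) - 35)*27 + 6504 = ((-4 - 1 - 24 - 6) - 35)*27 + 6504 = (-35 - 35)*27 + 6504 = -70*27 + 6504 = -1890 + 6504 = 4614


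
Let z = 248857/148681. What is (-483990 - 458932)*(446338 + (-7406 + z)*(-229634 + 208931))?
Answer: -21553249831674422530/148681 ≈ -1.4496e+14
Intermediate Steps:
z = 248857/148681 (z = 248857*(1/148681) = 248857/148681 ≈ 1.6738)
(-483990 - 458932)*(446338 + (-7406 + z)*(-229634 + 208931)) = (-483990 - 458932)*(446338 + (-7406 + 248857/148681)*(-229634 + 208931)) = -942922*(446338 - 1100882629/148681*(-20703)) = -942922*(446338 + 22791573068187/148681) = -942922*22857935048365/148681 = -21553249831674422530/148681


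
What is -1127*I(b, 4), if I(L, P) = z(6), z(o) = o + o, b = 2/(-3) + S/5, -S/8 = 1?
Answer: -13524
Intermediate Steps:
S = -8 (S = -8*1 = -8)
b = -34/15 (b = 2/(-3) - 8/5 = 2*(-1/3) - 8*1/5 = -2/3 - 8/5 = -34/15 ≈ -2.2667)
z(o) = 2*o
I(L, P) = 12 (I(L, P) = 2*6 = 12)
-1127*I(b, 4) = -1127*12 = -13524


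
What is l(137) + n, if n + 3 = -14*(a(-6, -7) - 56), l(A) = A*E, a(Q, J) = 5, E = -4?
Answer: 163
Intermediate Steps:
l(A) = -4*A (l(A) = A*(-4) = -4*A)
n = 711 (n = -3 - 14*(5 - 56) = -3 - 14*(-51) = -3 + 714 = 711)
l(137) + n = -4*137 + 711 = -548 + 711 = 163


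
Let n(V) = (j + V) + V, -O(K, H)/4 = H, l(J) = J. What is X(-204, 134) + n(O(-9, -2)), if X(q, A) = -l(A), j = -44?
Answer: -162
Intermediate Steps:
O(K, H) = -4*H
X(q, A) = -A
n(V) = -44 + 2*V (n(V) = (-44 + V) + V = -44 + 2*V)
X(-204, 134) + n(O(-9, -2)) = -1*134 + (-44 + 2*(-4*(-2))) = -134 + (-44 + 2*8) = -134 + (-44 + 16) = -134 - 28 = -162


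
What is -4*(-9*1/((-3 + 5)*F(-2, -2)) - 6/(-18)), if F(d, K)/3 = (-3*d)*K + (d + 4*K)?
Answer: -53/33 ≈ -1.6061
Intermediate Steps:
F(d, K) = 3*d + 12*K - 9*K*d (F(d, K) = 3*((-3*d)*K + (d + 4*K)) = 3*(-3*K*d + (d + 4*K)) = 3*(d + 4*K - 3*K*d) = 3*d + 12*K - 9*K*d)
-4*(-9*1/((-3 + 5)*F(-2, -2)) - 6/(-18)) = -4*(-9*1/((-3 + 5)*(3*(-2) + 12*(-2) - 9*(-2)*(-2))) - 6/(-18)) = -4*(-9*1/(2*(-6 - 24 - 36)) - 6*(-1/18)) = -4*(-9/(2*(-66)) + 1/3) = -4*(-9/(-132) + 1/3) = -4*(-9*(-1/132) + 1/3) = -4*(3/44 + 1/3) = -4*53/132 = -53/33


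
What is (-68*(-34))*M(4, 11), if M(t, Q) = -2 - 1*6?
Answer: -18496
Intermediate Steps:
M(t, Q) = -8 (M(t, Q) = -2 - 6 = -8)
(-68*(-34))*M(4, 11) = -68*(-34)*(-8) = 2312*(-8) = -18496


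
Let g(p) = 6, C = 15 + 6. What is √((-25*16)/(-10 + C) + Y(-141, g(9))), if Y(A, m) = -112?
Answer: 4*I*√1122/11 ≈ 12.18*I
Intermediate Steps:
C = 21
√((-25*16)/(-10 + C) + Y(-141, g(9))) = √((-25*16)/(-10 + 21) - 112) = √(-400/11 - 112) = √(-1632/11) = 4*I*√1122/11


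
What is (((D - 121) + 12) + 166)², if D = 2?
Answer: 3481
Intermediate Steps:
(((D - 121) + 12) + 166)² = (((2 - 121) + 12) + 166)² = ((-119 + 12) + 166)² = (-107 + 166)² = 59² = 3481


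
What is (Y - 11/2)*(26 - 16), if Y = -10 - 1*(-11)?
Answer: -45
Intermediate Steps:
Y = 1 (Y = -10 + 11 = 1)
(Y - 11/2)*(26 - 16) = (1 - 11/2)*(26 - 16) = (1 - 11/2)*10 = -9/2*10 = -45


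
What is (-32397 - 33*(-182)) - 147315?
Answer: -173706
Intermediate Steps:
(-32397 - 33*(-182)) - 147315 = (-32397 + 6006) - 147315 = -26391 - 147315 = -173706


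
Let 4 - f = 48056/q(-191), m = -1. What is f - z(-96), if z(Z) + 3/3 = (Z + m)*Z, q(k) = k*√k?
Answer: -9307 - 48056*I*√191/36481 ≈ -9307.0 - 18.205*I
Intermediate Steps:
q(k) = k^(3/2)
z(Z) = -1 + Z*(-1 + Z) (z(Z) = -1 + (Z - 1)*Z = -1 + (-1 + Z)*Z = -1 + Z*(-1 + Z))
f = 4 - 48056*I*√191/36481 (f = 4 - 48056/((-191)^(3/2)) = 4 - 48056/((-191*I*√191)) = 4 - 48056*I*√191/36481 ≈ 4.0 - 18.205*I)
f - z(-96) = (4 - 48056*I*√191/36481) - (-1 + (-96)² - 1*(-96)) = (4 - 48056*I*√191/36481) - (-1 + 9216 + 96) = (4 - 48056*I*√191/36481) - 1*9311 = (4 - 48056*I*√191/36481) - 9311 = -9307 - 48056*I*√191/36481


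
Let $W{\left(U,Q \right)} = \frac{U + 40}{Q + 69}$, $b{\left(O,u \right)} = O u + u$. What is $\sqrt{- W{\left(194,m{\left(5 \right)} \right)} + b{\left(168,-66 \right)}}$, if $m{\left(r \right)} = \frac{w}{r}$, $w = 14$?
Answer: $\frac{28 i \sqrt{1834131}}{359} \approx 105.63 i$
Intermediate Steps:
$m{\left(r \right)} = \frac{14}{r}$
$b{\left(O,u \right)} = u + O u$
$W{\left(U,Q \right)} = \frac{40 + U}{69 + Q}$
$\sqrt{- W{\left(194,m{\left(5 \right)} \right)} + b{\left(168,-66 \right)}} = \sqrt{- \frac{40 + 194}{69 + \frac{14}{5}} - 66 \left(1 + 168\right)} = \sqrt{- \frac{234}{69 + 14 \cdot \frac{1}{5}} - 11154} = \sqrt{- \frac{234}{69 + \frac{14}{5}} - 11154} = \sqrt{- \frac{234}{\frac{359}{5}} - 11154} = \sqrt{- \frac{5 \cdot 234}{359} - 11154} = \sqrt{\left(-1\right) \frac{1170}{359} - 11154} = \sqrt{- \frac{1170}{359} - 11154} = \sqrt{- \frac{4005456}{359}} = \frac{28 i \sqrt{1834131}}{359}$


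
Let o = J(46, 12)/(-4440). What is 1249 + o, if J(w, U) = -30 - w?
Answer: 1386409/1110 ≈ 1249.0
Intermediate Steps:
o = 19/1110 (o = (-30 - 1*46)/(-4440) = (-30 - 46)*(-1/4440) = -76*(-1/4440) = 19/1110 ≈ 0.017117)
1249 + o = 1249 + 19/1110 = 1386409/1110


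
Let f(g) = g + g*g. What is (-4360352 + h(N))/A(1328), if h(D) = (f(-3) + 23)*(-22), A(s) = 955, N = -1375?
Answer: -872198/191 ≈ -4566.5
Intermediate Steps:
f(g) = g + g**2
h(D) = -638 (h(D) = (-3*(1 - 3) + 23)*(-22) = (-3*(-2) + 23)*(-22) = (6 + 23)*(-22) = 29*(-22) = -638)
(-4360352 + h(N))/A(1328) = (-4360352 - 638)/955 = -4360990*1/955 = -872198/191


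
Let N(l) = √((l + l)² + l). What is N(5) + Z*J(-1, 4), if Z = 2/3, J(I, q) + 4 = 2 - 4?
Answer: -4 + √105 ≈ 6.2469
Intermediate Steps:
J(I, q) = -6 (J(I, q) = -4 + (2 - 4) = -4 - 2 = -6)
Z = ⅔ (Z = 2*(⅓) = ⅔ ≈ 0.66667)
N(l) = √(l + 4*l²) (N(l) = √((2*l)² + l) = √(4*l² + l) = √(l + 4*l²))
N(5) + Z*J(-1, 4) = √(5*(1 + 4*5)) + (⅔)*(-6) = √(5*(1 + 20)) - 4 = √(5*21) - 4 = √105 - 4 = -4 + √105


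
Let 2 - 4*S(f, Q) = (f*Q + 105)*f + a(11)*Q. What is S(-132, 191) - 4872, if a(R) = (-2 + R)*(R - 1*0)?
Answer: -3352519/4 ≈ -8.3813e+5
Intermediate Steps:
a(R) = R*(-2 + R) (a(R) = (-2 + R)*(R + 0) = (-2 + R)*R = R*(-2 + R))
S(f, Q) = ½ - 99*Q/4 - f*(105 + Q*f)/4 (S(f, Q) = ½ - ((f*Q + 105)*f + (11*(-2 + 11))*Q)/4 = ½ - ((Q*f + 105)*f + (11*9)*Q)/4 = ½ - ((105 + Q*f)*f + 99*Q)/4 = ½ - (f*(105 + Q*f) + 99*Q)/4 = ½ - (99*Q + f*(105 + Q*f))/4 = ½ + (-99*Q/4 - f*(105 + Q*f)/4) = ½ - 99*Q/4 - f*(105 + Q*f)/4)
S(-132, 191) - 4872 = (½ - 105/4*(-132) - 99/4*191 - ¼*191*(-132)²) - 4872 = (½ + 3465 - 18909/4 - ¼*191*17424) - 4872 = (½ + 3465 - 18909/4 - 831996) - 4872 = -3333031/4 - 4872 = -3352519/4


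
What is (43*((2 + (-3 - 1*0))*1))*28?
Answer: -1204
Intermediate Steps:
(43*((2 + (-3 - 1*0))*1))*28 = (43*((2 + (-3 + 0))*1))*28 = (43*((2 - 3)*1))*28 = (43*(-1*1))*28 = (43*(-1))*28 = -43*28 = -1204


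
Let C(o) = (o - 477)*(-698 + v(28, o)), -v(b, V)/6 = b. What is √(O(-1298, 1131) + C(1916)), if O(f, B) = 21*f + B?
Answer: I*√1272301 ≈ 1128.0*I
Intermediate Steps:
v(b, V) = -6*b
O(f, B) = B + 21*f
C(o) = 413082 - 866*o (C(o) = (o - 477)*(-698 - 6*28) = (-477 + o)*(-698 - 168) = (-477 + o)*(-866) = 413082 - 866*o)
√(O(-1298, 1131) + C(1916)) = √((1131 + 21*(-1298)) + (413082 - 866*1916)) = √((1131 - 27258) + (413082 - 1659256)) = √(-26127 - 1246174) = √(-1272301) = I*√1272301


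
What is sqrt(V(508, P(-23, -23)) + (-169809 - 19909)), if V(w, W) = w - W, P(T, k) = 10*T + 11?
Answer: 3*I*sqrt(20999) ≈ 434.73*I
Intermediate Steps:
P(T, k) = 11 + 10*T
sqrt(V(508, P(-23, -23)) + (-169809 - 19909)) = sqrt((508 - (11 + 10*(-23))) + (-169809 - 19909)) = sqrt((508 - (11 - 230)) - 189718) = sqrt((508 - 1*(-219)) - 189718) = sqrt((508 + 219) - 189718) = sqrt(727 - 189718) = sqrt(-188991) = 3*I*sqrt(20999)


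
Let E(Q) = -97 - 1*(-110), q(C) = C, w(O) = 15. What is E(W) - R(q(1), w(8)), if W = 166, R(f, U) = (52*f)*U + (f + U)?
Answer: -783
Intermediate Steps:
R(f, U) = U + f + 52*U*f (R(f, U) = 52*U*f + (U + f) = U + f + 52*U*f)
E(Q) = 13 (E(Q) = -97 + 110 = 13)
E(W) - R(q(1), w(8)) = 13 - (15 + 1 + 52*15*1) = 13 - (15 + 1 + 780) = 13 - 1*796 = 13 - 796 = -783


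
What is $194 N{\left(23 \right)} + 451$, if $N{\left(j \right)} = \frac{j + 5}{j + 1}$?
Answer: $\frac{2032}{3} \approx 677.33$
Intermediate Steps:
$N{\left(j \right)} = \frac{5 + j}{1 + j}$
$194 N{\left(23 \right)} + 451 = 194 \frac{5 + 23}{1 + 23} + 451 = 194 \cdot \frac{1}{24} \cdot 28 + 451 = 194 \cdot \frac{7}{6} + 451 = \frac{679}{3} + 451 = \frac{2032}{3}$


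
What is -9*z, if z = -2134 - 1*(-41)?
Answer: 18837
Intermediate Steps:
z = -2093 (z = -2134 + 41 = -2093)
-9*z = -9*(-2093) = 18837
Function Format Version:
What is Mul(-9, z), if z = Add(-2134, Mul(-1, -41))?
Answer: 18837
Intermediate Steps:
z = -2093 (z = Add(-2134, 41) = -2093)
Mul(-9, z) = Mul(-9, -2093) = 18837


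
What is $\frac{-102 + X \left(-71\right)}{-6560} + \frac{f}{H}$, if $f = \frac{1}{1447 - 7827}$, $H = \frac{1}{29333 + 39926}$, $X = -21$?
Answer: $- \frac{23160043}{2092640} \approx -11.067$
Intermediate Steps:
$H = \frac{1}{69259} \approx 1.4439 \cdot 10^{-5}$
$f = - \frac{1}{6380}$ ($f = \frac{1}{-6380} = - \frac{1}{6380} \approx -0.00015674$)
$\frac{-102 + X \left(-71\right)}{-6560} + \frac{f}{H} = \frac{-102 - -1491}{-6560} - \frac{\frac{1}{\frac{1}{69259}}}{6380} = \left(-102 + 1491\right) \left(- \frac{1}{6560}\right) - \frac{69259}{6380} = 1389 \left(- \frac{1}{6560}\right) - \frac{69259}{6380} = - \frac{1389}{6560} - \frac{69259}{6380} = - \frac{23160043}{2092640}$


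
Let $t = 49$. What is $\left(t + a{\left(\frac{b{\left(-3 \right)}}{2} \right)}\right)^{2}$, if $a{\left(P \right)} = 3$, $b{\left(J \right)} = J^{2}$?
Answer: $2704$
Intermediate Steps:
$\left(t + a{\left(\frac{b{\left(-3 \right)}}{2} \right)}\right)^{2} = \left(49 + 3\right)^{2} = 52^{2} = 2704$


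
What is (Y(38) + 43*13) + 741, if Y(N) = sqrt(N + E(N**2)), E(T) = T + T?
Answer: 1300 + sqrt(2926) ≈ 1354.1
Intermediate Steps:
E(T) = 2*T
Y(N) = sqrt(N + 2*N**2)
(Y(38) + 43*13) + 741 = (sqrt(38*(1 + 2*38)) + 43*13) + 741 = (sqrt(38*(1 + 76)) + 559) + 741 = (sqrt(38*77) + 559) + 741 = (sqrt(2926) + 559) + 741 = (559 + sqrt(2926)) + 741 = 1300 + sqrt(2926)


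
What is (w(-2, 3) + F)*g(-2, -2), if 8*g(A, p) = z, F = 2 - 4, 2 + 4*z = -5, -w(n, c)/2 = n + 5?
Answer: 7/4 ≈ 1.7500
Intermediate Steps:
w(n, c) = -10 - 2*n (w(n, c) = -2*(n + 5) = -2*(5 + n) = -10 - 2*n)
z = -7/4 (z = -1/2 + (1/4)*(-5) = -1/2 - 5/4 = -7/4 ≈ -1.7500)
F = -2
g(A, p) = -7/32 (g(A, p) = (1/8)*(-7/4) = -7/32)
(w(-2, 3) + F)*g(-2, -2) = ((-10 - 2*(-2)) - 2)*(-7/32) = ((-10 + 4) - 2)*(-7/32) = (-6 - 2)*(-7/32) = -8*(-7/32) = 7/4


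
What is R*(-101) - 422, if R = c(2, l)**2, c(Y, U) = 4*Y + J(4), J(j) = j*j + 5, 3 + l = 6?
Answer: -85363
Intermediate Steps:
l = 3 (l = -3 + 6 = 3)
J(j) = 5 + j**2 (J(j) = j**2 + 5 = 5 + j**2)
c(Y, U) = 21 + 4*Y (c(Y, U) = 4*Y + (5 + 4**2) = 4*Y + (5 + 16) = 4*Y + 21 = 21 + 4*Y)
R = 841 (R = (21 + 4*2)**2 = (21 + 8)**2 = 29**2 = 841)
R*(-101) - 422 = 841*(-101) - 422 = -84941 - 422 = -85363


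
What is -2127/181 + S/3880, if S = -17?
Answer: -8255837/702280 ≈ -11.756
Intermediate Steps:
-2127/181 + S/3880 = -2127/181 - 17/3880 = -8255837/702280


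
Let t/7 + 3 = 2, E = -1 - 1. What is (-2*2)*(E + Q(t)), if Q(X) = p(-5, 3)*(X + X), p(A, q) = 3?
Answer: 176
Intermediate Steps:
E = -2
t = -7 (t = -21 + 7*2 = -21 + 14 = -7)
Q(X) = 6*X (Q(X) = 3*(X + X) = 3*(2*X) = 6*X)
(-2*2)*(E + Q(t)) = (-2*2)*(-2 + 6*(-7)) = -4*(-2 - 42) = -4*(-44) = 176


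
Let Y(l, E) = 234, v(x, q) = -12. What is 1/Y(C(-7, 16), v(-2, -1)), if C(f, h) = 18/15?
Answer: 1/234 ≈ 0.0042735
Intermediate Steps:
C(f, h) = 6/5 (C(f, h) = 18*(1/15) = 6/5)
1/Y(C(-7, 16), v(-2, -1)) = 1/234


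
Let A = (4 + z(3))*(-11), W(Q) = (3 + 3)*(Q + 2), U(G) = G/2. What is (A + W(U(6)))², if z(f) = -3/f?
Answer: 9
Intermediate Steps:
U(G) = G/2 (U(G) = G*(½) = G/2)
W(Q) = 12 + 6*Q (W(Q) = 6*(2 + Q) = 12 + 6*Q)
A = -33 (A = (4 - 3/3)*(-11) = (4 - 3*⅓)*(-11) = (4 - 1)*(-11) = 3*(-11) = -33)
(A + W(U(6)))² = (-33 + (12 + 6*((½)*6)))² = (-33 + (12 + 6*3))² = (-33 + (12 + 18))² = (-33 + 30)² = (-3)² = 9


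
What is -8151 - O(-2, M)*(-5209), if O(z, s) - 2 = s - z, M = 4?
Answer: 33521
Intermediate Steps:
O(z, s) = 2 + s - z (O(z, s) = 2 + (s - z) = 2 + s - z)
-8151 - O(-2, M)*(-5209) = -8151 - (2 + 4 - 1*(-2))*(-5209) = -8151 - (2 + 4 + 2)*(-5209) = -8151 - 8*(-5209) = -8151 - 1*(-41672) = -8151 + 41672 = 33521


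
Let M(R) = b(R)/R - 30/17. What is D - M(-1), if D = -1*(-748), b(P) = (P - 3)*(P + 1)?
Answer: 12746/17 ≈ 749.76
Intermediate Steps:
b(P) = (1 + P)*(-3 + P) (b(P) = (-3 + P)*(1 + P) = (1 + P)*(-3 + P))
D = 748
M(R) = -30/17 + (-3 + R² - 2*R)/R (M(R) = (-3 + R² - 2*R)/R - 30/17 = -30/17 + (-3 + R² - 2*R)/R)
D - M(-1) = 748 - (-64/17 - 1 - 3/(-1)) = 748 - (-64/17 - 1 - 3*(-1)) = 748 - (-64/17 - 1 + 3) = 748 - 1*(-30/17) = 748 + 30/17 = 12746/17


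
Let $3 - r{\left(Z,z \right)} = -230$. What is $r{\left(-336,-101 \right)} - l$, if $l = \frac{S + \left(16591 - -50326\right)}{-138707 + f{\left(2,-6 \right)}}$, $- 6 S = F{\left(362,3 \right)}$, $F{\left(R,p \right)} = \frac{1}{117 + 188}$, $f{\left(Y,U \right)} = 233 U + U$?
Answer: $\frac{59864387399}{256403130} \approx 233.48$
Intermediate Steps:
$r{\left(Z,z \right)} = 233$ ($r{\left(Z,z \right)} = 3 - -230 = 3 + 230 = 233$)
$f{\left(Y,U \right)} = 234 U$
$F{\left(R,p \right)} = \frac{1}{305}$
$S = - \frac{1}{1830}$ ($S = \left(- \frac{1}{6}\right) \frac{1}{305} = - \frac{1}{1830} \approx -0.00054645$)
$l = - \frac{122458109}{256403130}$ ($l = \frac{- \frac{1}{1830} + \left(16591 - -50326\right)}{-138707 + 234 \left(-6\right)} = \frac{- \frac{1}{1830} + \left(16591 + 50326\right)}{-138707 - 1404} = \frac{- \frac{1}{1830} + 66917}{-140111} = \frac{122458109}{1830} \left(- \frac{1}{140111}\right) = - \frac{122458109}{256403130} \approx -0.4776$)
$r{\left(-336,-101 \right)} - l = 233 - - \frac{122458109}{256403130} = 233 + \frac{122458109}{256403130} = \frac{59864387399}{256403130}$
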